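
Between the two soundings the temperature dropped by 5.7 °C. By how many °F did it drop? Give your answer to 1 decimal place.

A change of 1 °C equals a change of 1.8 °F: Δ°F = 5.7 × 1.8 = 10.3 °F.

10.3 °F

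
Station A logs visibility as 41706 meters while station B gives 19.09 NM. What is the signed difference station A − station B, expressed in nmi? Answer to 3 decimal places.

3.429 nmi

station A: 41706 m = 22.51944 nmi.
Difference: 22.51944 − 19.09000 = 3.429 nmi.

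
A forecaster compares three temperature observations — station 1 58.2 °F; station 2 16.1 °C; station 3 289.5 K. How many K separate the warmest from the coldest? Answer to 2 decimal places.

1.79 K

station 1: 58.2 °F = 14.556 °C.
station 3: 289.5 K = 16.350 °C.
Spread: 16.350 − 14.556 = 1.794 °C.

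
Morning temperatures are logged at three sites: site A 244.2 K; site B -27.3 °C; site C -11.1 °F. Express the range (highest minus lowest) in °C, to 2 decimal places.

site A: 244.2 K = -28.950 °C.
site C: -11.1 °F = -23.944 °C.
Spread: (-23.944) − (-28.950) = 5.006 °C.

5.01 °C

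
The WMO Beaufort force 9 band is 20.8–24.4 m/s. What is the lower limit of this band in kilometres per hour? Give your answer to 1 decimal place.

74.9 km/h

20.8–24.4 m/s × 3.6 = 74.9–87.8 km/h.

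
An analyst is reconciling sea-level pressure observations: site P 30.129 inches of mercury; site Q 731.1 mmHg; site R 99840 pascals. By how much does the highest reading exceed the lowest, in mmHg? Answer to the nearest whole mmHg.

site P: 30.129 inHg = 765.28 mmHg.
site R: 99840 Pa = 748.86 mmHg.
Spread: 765.28 − 731.10 = 34 mmHg.

34 mmHg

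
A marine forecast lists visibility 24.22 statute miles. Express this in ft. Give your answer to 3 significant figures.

128000 ft

1 SM = 5280 ft, so 24.22 × 5280 = 128000 ft.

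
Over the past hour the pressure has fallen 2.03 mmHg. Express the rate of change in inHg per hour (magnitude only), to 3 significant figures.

2.03 mmHg / 1 h × 0.0393701 inHg/mmHg = 0.0799 inHg/h.

0.0799 inHg per hour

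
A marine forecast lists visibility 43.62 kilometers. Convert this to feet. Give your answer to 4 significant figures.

143100 ft

1 km = 3280.84 ft, so 43.62 × 3280.84 = 143100 ft.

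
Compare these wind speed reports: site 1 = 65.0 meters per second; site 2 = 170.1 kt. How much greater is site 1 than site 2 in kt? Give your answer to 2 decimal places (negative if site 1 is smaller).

-43.75 kt

site 1: 65.0 m/s = 126.3499 kt.
Difference: 126.3499 − 170.1000 = -43.75 kt.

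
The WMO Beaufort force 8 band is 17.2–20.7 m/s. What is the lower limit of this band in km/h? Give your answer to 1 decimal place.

61.9 km/h

17.2–20.7 m/s × 3.6 = 61.9–74.5 km/h.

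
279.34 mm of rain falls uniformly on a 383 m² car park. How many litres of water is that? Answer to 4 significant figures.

1 mm over 1 m² is 1 L, so volume = 279.34 × 383 = 106987.22 L ≈ 107000 L.

107000 litres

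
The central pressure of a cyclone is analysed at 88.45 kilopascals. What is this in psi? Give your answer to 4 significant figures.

12.83 psi

1 kPa = 0.145038 psi, so 88.45 × 0.145038 = 12.83 psi.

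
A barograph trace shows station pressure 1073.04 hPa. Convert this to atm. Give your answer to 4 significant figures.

1.059 atm

1 hPa = 0.000986923 atm, so 1073.04 × 0.000986923 = 1.059 atm.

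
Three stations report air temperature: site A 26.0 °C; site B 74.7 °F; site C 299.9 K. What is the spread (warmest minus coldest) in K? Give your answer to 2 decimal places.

3.03 K

site B: 74.7 °F = 23.722 °C.
site C: 299.9 K = 26.750 °C.
Spread: 26.750 − 23.722 = 3.028 °C.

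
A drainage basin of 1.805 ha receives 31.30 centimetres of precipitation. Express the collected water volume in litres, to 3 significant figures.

5650000 litres

Depth: 31.30 cm × 10 = 313 mm.
Area: 1.805 ha = 18050 m².
1 mm over 1 m² is 1 L, so volume = 313 × 18050 = 5649650 L ≈ 5650000 L.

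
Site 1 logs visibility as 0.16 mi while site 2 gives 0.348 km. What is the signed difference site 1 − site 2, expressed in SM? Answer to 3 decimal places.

site 2: 0.348 km = 0.21624 SM.
Difference: 0.16000 − 0.21624 = -0.056 SM.

-0.056 SM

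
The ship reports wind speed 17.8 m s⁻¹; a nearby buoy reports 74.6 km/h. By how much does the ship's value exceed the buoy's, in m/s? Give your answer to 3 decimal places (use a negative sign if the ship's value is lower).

-2.922 m/s

the buoy: 74.6 km/h = 20.72222 m/s.
Difference: 17.80000 − 20.72222 = -2.922 m/s.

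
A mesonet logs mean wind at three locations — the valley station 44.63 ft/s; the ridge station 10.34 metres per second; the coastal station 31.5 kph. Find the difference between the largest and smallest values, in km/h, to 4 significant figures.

17.47 km/h

the valley station: 44.63 ft/s = 48.9716 km/h.
the ridge station: 10.34 m/s = 37.2240 km/h.
Spread: 48.9716 − 31.5000 = 17.47 km/h.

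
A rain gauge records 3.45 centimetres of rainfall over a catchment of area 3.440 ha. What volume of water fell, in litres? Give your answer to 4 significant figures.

1187000 litres

Depth: 3.45 cm × 10 = 34.5 mm.
Area: 3.440 ha = 34400 m².
1 mm over 1 m² is 1 L, so volume = 34.5 × 34400 = 1186800 L ≈ 1187000 L.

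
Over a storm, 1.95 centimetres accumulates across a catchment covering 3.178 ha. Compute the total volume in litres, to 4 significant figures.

Depth: 1.95 cm × 10 = 19.5 mm.
Area: 3.178 ha = 31780 m².
1 mm over 1 m² is 1 L, so volume = 19.5 × 31780 = 619710 L ≈ 619700 L.

619700 litres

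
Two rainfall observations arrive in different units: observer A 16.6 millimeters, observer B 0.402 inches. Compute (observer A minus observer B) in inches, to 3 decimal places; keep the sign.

observer A: 16.6 mm = 0.65354 in.
Difference: 0.65354 − 0.40200 = 0.252 in.

0.252 in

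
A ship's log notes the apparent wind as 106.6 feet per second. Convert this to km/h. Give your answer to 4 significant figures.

117.0 km/h

1 ft/s = 1.09728 km/h, so 106.6 × 1.09728 = 117.0 km/h.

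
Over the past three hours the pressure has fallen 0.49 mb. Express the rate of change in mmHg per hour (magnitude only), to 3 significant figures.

0.49 mb / 3 h × 0.750062 mmHg/mb = 0.123 mmHg/h.

0.123 mmHg per hour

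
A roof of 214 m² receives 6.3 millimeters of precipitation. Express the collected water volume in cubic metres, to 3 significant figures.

1.35 cubic metres

1 mm over 1 m² is 1 L, so volume = 6.3 × 214 = 1348.2 L = 1.35 m³.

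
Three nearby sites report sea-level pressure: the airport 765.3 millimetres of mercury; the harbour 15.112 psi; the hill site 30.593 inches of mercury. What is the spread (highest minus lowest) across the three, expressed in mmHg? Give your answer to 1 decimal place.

16.2 mmHg

the harbour: 15.112 psi = 781.516 mmHg.
the hill site: 30.593 inHg = 777.062 mmHg.
Spread: 781.516 − 765.300 = 16.2 mmHg.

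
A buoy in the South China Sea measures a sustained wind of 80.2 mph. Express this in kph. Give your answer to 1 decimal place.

129.1 km/h

1 mph = 1.60934 km/h, so 80.2 × 1.60934 = 129.1 km/h.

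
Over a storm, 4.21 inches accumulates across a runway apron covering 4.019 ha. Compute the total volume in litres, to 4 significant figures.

Depth: 4.21 in × 25.4 = 106.934 mm.
Area: 4.019 ha = 40190 m².
1 mm over 1 m² is 1 L, so volume = 106.934 × 40190 = 4297677.5 L ≈ 4298000 L.

4298000 litres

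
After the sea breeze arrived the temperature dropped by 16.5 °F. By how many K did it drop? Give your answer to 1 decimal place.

For a temperature change the 32° offset cancels: ΔK = 16.5 × 0.5556 = 9.2 K.

9.2 K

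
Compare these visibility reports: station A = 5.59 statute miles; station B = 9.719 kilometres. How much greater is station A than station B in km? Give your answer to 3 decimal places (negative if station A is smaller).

station A: 5.59 SM = 8.99623 km.
Difference: 8.99623 − 9.71900 = -0.723 km.

-0.723 km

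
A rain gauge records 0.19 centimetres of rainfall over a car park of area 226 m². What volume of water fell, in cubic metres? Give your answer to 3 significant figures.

0.429 cubic metres

Depth: 0.19 cm × 10 = 1.9 mm.
1 mm over 1 m² is 1 L, so volume = 1.9 × 226 = 429.4 L = 0.429 m³.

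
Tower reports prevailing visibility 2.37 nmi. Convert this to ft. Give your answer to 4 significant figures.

1 nmi = 6076.12 ft, so 2.37 × 6076.12 = 14400 ft.

14400 ft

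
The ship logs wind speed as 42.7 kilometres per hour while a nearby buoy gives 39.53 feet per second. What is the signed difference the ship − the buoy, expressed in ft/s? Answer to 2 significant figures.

the ship: 42.7 km/h = 38.9144 ft/s.
Difference: 38.9144 − 39.5300 = -0.62 ft/s.

-0.62 ft/s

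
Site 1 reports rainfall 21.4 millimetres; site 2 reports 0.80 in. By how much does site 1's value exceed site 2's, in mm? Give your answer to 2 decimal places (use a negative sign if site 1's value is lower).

site 2: 0.80 in = 20.3200 mm.
Difference: 21.4000 − 20.3200 = 1.08 mm.

1.08 mm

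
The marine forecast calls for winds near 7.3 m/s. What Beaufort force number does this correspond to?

7.3 m/s lies in the Beaufort 4 band (moderate breeze, 5.5–7.9 m/s).

Beaufort force 4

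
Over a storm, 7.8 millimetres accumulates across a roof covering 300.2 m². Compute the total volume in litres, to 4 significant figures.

1 mm over 1 m² is 1 L, so volume = 7.8 × 300.2 = 2341.56 L ≈ 2342 L.

2342 litres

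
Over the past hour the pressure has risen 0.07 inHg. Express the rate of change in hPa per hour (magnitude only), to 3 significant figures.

0.07 inHg / 1 h × 33.8639 hPa/inHg = 2.37 hPa/h.

2.37 hPa per hour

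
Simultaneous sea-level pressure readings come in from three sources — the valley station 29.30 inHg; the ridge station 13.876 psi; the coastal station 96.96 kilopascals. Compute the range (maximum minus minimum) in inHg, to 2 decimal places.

1.05 inHg

the ridge station: 13.876 psi = 28.2518 inHg.
the coastal station: 96.96 kPa = 28.6323 inHg.
Spread: 29.3000 − 28.2518 = 1.05 inHg.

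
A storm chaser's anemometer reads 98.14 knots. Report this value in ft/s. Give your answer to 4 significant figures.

165.6 ft/s

1 kt = 1.68781 ft/s, so 98.14 × 1.68781 = 165.6 ft/s.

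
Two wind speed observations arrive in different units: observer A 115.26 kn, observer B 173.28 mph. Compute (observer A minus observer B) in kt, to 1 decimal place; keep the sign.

-35.3 kt

observer B: 173.28 mph = 150.576 kt.
Difference: 115.260 − 150.576 = -35.3 kt.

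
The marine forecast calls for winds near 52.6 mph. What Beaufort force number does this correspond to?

52.6 mph = 23.5 m/s, which is Beaufort 9 (strong gale, 20.8–24.4 m/s).

Beaufort force 9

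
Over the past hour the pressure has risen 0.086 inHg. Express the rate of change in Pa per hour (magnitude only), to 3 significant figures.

0.086 inHg / 1 h × 3386.39 Pa/inHg = 291 Pa/h.

291 Pa per hour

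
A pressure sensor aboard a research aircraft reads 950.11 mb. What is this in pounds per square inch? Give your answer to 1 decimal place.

1 mb = 0.0145038 psi, so 950.11 × 0.0145038 = 13.8 psi.

13.8 psi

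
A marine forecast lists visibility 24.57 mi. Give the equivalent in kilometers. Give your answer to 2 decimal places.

39.54 km

1 SM = 1.60934 km, so 24.57 × 1.60934 = 39.54 km.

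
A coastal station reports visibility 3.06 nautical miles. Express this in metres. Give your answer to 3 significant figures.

5670 m

1 nmi = 1852 m, so 3.06 × 1852 = 5670 m.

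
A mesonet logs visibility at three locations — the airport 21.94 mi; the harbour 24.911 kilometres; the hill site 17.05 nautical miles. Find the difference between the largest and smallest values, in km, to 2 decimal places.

10.40 km

the airport: 21.94 SM = 35.3090 km.
the hill site: 17.05 nmi = 31.5766 km.
Spread: 35.3090 − 24.9110 = 10.40 km.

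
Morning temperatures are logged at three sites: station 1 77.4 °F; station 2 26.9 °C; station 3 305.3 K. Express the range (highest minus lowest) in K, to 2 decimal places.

station 1: 77.4 °F = 25.222 °C.
station 3: 305.3 K = 32.150 °C.
Spread: 32.150 − 25.222 = 6.928 °C.

6.93 K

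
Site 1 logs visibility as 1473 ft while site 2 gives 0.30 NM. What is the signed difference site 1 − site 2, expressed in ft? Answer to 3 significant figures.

site 2: 0.30 nmi = 1822.83 ft.
Difference: 1473.00 − 1822.83 = -350 ft.

-350 ft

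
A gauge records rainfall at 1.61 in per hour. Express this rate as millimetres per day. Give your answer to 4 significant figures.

981.5 mm/day

1.61 in/hour × 25.4 mm/in × 24 hour/day = 981.5 mm/day.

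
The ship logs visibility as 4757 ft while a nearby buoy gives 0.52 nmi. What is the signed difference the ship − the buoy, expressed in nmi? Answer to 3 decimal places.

0.263 nmi

the ship: 4757 ft = 0.78290 nmi.
Difference: 0.78290 − 0.52000 = 0.263 nmi.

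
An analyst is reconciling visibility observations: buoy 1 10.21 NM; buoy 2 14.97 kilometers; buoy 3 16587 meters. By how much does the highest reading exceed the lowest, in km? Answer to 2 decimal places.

buoy 1: 10.21 nmi = 18.9089 km.
buoy 3: 16587 m = 16.5870 km.
Spread: 18.9089 − 14.9700 = 3.94 km.

3.94 km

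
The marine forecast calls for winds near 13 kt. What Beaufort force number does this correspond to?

Beaufort force 4

13 kt lies in the Beaufort 4 band (moderate breeze, 11–16 kt).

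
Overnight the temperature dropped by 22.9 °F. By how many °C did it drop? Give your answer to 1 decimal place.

12.7 °C

A change of 1 °C equals a change of 1.8 °F: Δ°C = 22.9 × 0.5556 = 12.7 °C.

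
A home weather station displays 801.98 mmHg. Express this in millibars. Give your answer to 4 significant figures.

1 mmHg = 1.33322 mb, so 801.98 × 1.33322 = 1069 mb.

1069 mb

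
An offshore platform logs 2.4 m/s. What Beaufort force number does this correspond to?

2.4 m/s lies in the Beaufort 2 band (light breeze, 1.6–3.3 m/s).

Beaufort force 2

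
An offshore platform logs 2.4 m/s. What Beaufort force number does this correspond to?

2.4 m/s lies in the Beaufort 2 band (light breeze, 1.6–3.3 m/s).

Beaufort force 2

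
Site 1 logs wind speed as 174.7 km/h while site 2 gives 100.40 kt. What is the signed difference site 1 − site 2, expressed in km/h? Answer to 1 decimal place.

-11.2 km/h

site 2: 100.40 kt = 185.941 km/h.
Difference: 174.700 − 185.941 = -11.2 km/h.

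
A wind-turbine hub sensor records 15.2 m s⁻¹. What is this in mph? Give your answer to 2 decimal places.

34.00 mph

1 m/s = 2.23694 mph, so 15.2 × 2.23694 = 34.00 mph.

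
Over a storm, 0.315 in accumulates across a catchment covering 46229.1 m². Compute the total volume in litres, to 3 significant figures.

370000 litres

Depth: 0.315 in × 25.4 = 8.001 mm.
1 mm over 1 m² is 1 L, so volume = 8.001 × 46229.1 = 369879.03 L ≈ 370000 L.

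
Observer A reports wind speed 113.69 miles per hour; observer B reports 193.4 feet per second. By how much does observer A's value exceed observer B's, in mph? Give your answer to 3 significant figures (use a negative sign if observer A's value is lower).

observer B: 193.4 ft/s = 131.864 mph.
Difference: 113.690 − 131.864 = -18.2 mph.

-18.2 mph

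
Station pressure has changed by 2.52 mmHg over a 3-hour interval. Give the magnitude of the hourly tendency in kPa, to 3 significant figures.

2.52 mmHg / 3 h × 0.133322 kPa/mmHg = 0.112 kPa/h.

0.112 kPa per hour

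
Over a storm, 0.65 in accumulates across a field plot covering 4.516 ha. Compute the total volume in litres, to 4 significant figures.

745600 litres

Depth: 0.65 in × 25.4 = 16.51 mm.
Area: 4.516 ha = 45160 m².
1 mm over 1 m² is 1 L, so volume = 16.51 × 45160 = 745591.6 L ≈ 745600 L.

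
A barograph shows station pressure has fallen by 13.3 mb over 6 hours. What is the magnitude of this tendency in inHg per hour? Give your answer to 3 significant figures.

0.0655 inHg per hour

13.3 mb / 6 h × 0.02953 inHg/mb = 0.0655 inHg/h.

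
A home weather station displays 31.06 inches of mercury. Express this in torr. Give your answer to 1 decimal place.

788.9 mmHg

1 inHg = 25.4 mmHg, so 31.06 × 25.4 = 788.9 mmHg.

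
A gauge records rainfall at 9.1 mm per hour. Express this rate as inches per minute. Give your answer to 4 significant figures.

9.1 mm/hour × 0.0393701 in/mm × 0.0166667 hour/minute = 0.005971 in/minute.

0.005971 in/minute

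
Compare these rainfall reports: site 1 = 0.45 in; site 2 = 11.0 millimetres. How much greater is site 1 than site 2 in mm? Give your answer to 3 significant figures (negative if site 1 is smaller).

0.430 mm

site 1: 0.45 in = 11.43000 mm.
Difference: 11.43000 − 11.00000 = 0.430 mm.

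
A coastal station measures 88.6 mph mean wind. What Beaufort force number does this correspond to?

Beaufort force 12

88.6 mph = 39.6 m/s, which is Beaufort 12 (hurricane force, ≥32.7 m/s).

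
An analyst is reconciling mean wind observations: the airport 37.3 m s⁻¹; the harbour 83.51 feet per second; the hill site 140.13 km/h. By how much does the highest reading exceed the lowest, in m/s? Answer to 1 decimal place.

13.5 m/s

the harbour: 83.51 ft/s = 25.454 m/s.
the hill site: 140.13 km/h = 38.925 m/s.
Spread: 38.925 − 25.454 = 13.5 m/s.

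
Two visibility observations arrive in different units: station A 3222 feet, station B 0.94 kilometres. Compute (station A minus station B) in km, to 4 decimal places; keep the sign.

0.0421 km

station A: 3222 ft = 0.982066 km.
Difference: 0.982066 − 0.940000 = 0.0421 km.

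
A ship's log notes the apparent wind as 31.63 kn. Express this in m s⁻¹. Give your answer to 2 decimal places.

16.27 m/s

1 kt = 0.514444 m/s, so 31.63 × 0.514444 = 16.27 m/s.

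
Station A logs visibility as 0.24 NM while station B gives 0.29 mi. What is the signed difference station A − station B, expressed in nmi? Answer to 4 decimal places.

station B: 0.29 SM = 0.252003 nmi.
Difference: 0.240000 − 0.252003 = -0.0120 nmi.

-0.0120 nmi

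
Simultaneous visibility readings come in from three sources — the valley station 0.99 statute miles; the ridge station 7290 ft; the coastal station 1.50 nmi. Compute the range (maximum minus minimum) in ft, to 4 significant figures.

the valley station: 0.99 SM = 5227.20 ft.
the coastal station: 1.50 nmi = 9114.17 ft.
Spread: 9114.17 − 5227.20 = 3887 ft.

3887 ft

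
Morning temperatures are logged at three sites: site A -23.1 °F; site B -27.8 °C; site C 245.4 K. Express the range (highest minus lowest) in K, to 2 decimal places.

site A: -23.1 °F = -30.611 °C.
site C: 245.4 K = -27.750 °C.
Spread: (-27.750) − (-30.611) = 2.861 °C.

2.86 K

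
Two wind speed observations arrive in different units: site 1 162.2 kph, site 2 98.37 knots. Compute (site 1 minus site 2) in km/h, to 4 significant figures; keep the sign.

-19.98 km/h

site 2: 98.37 kt = 182.1812 km/h.
Difference: 162.2000 − 182.1812 = -19.98 km/h.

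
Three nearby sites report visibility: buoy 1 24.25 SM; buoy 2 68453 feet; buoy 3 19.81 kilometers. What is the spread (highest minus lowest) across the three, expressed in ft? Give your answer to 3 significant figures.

63000 ft

buoy 1: 24.25 SM = 128040.00 ft.
buoy 3: 19.81 km = 64993.44 ft.
Spread: 128040.00 − 64993.44 = 63000 ft.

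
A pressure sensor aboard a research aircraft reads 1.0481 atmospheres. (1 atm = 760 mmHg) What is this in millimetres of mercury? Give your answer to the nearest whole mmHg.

1 atm = 760 mmHg, so 1.0481 × 760 = 797 mmHg.

797 mmHg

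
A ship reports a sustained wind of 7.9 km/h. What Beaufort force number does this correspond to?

7.9 km/h = 2.2 m/s, which is Beaufort 2 (light breeze, 1.6–3.3 m/s).

Beaufort force 2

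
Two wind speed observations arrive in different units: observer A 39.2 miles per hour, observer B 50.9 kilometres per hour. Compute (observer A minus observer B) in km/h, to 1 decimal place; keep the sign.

observer A: 39.2 mph = 63.086 km/h.
Difference: 63.086 − 50.900 = 12.2 km/h.

12.2 km/h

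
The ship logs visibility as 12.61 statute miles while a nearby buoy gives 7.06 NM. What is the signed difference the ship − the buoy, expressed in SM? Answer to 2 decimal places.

4.49 SM

the buoy: 7.06 nmi = 8.1245 SM.
Difference: 12.6100 − 8.1245 = 4.49 SM.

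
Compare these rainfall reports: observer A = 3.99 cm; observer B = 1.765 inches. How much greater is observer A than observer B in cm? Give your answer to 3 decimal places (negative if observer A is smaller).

-0.493 cm

observer B: 1.765 in = 4.48310 cm.
Difference: 3.99000 − 4.48310 = -0.493 cm.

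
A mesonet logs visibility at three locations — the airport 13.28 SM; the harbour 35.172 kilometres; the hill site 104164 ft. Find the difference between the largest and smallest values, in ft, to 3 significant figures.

45300 ft

the airport: 13.28 SM = 70118.40 ft.
the harbour: 35.172 km = 115393.70 ft.
Spread: 115393.70 − 70118.40 = 45300 ft.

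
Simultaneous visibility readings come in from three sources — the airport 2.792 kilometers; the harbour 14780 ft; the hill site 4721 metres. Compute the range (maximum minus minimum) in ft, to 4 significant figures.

the airport: 2.792 km = 9160.10 ft.
the hill site: 4721 m = 15488.85 ft.
Spread: 15488.85 − 9160.10 = 6329 ft.

6329 ft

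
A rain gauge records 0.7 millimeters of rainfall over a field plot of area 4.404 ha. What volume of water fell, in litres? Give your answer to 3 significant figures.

Area: 4.404 ha = 44040 m².
1 mm over 1 m² is 1 L, so volume = 0.7 × 44040 = 30828 L ≈ 30800 L.

30800 litres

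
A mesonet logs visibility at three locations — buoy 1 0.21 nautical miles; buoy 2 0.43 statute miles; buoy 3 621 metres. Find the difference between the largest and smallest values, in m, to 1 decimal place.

303.1 m

buoy 1: 0.21 nmi = 388.920 m.
buoy 2: 0.43 SM = 692.018 m.
Spread: 692.018 − 388.920 = 303.1 m.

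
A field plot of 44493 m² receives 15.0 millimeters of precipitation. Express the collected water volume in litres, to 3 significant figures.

1 mm over 1 m² is 1 L, so volume = 15 × 44493 = 667395 L ≈ 667000 L.

667000 litres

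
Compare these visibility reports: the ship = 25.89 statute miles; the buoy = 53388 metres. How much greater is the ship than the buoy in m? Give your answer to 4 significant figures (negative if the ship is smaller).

the ship: 25.89 SM = 41665.92 m.
Difference: 41665.92 − 53388.00 = -11720 m.

-11720 m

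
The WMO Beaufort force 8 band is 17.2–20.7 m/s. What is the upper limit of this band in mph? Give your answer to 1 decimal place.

17.2–20.7 m/s × 2.237 = 38.5–46.3 mph.

46.3 mph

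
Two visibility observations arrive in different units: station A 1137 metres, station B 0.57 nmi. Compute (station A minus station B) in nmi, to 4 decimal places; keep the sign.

0.0439 nmi

station A: 1137 m = 0.613931 nmi.
Difference: 0.613931 − 0.570000 = 0.0439 nmi.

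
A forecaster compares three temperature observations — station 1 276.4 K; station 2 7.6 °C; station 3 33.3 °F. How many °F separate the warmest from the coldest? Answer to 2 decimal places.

station 1: 276.4 K = 3.250 °C.
station 3: 33.3 °F = 0.722 °C.
Spread: 7.600 − 0.722 = 6.878 °C = 12.38 °F.

12.38 °F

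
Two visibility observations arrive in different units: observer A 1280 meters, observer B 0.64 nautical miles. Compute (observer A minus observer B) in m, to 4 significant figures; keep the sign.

94.72 m

observer B: 0.64 nmi = 1185.2800 m.
Difference: 1280.0000 − 1185.2800 = 94.72 m.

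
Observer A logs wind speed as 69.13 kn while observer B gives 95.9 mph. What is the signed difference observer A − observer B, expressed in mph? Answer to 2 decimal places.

-16.35 mph

observer A: 69.13 kt = 79.5534 mph.
Difference: 79.5534 − 95.9000 = -16.35 mph.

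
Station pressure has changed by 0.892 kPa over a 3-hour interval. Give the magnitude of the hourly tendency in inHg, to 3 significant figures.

0.0878 inHg per hour

0.892 kPa / 3 h × 0.2953 inHg/kPa = 0.0878 inHg/h.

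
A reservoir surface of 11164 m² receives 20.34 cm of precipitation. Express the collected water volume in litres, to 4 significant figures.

2271000 litres

Depth: 20.34 cm × 10 = 203.4 mm.
1 mm over 1 m² is 1 L, so volume = 203.4 × 11164 = 2270757.6 L ≈ 2271000 L.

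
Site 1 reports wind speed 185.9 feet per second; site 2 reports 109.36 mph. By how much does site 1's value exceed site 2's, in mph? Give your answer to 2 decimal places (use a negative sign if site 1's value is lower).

site 1: 185.9 ft/s = 126.7500 mph.
Difference: 126.7500 − 109.3600 = 17.39 mph.

17.39 mph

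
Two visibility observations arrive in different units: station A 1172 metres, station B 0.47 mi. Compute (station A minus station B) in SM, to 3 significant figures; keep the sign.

0.258 SM

station A: 1172 m = 0.72825 SM.
Difference: 0.72825 − 0.47000 = 0.258 SM.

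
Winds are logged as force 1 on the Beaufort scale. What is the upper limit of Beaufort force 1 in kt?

Beaufort 1 (light air) spans 1–3 knots.

3 kt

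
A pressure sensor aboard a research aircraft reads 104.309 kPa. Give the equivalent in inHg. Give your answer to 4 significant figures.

1 kPa = 0.2953 inHg, so 104.309 × 0.2953 = 30.80 inHg.

30.80 inHg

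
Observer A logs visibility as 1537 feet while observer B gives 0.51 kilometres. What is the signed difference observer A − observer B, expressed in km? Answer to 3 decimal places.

observer A: 1537 ft = 0.46848 km.
Difference: 0.46848 − 0.51000 = -0.042 km.

-0.042 km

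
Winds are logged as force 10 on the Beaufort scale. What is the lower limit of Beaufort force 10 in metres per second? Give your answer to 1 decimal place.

24.5 m/s

Beaufort 10 (storm) spans 24.5–28.4 m/s.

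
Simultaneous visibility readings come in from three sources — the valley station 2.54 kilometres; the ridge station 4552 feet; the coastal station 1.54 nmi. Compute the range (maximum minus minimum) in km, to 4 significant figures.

1.465 km

the ridge station: 4552 ft = 1.38745 km.
the coastal station: 1.54 nmi = 2.85208 km.
Spread: 2.85208 − 1.38745 = 1.465 km.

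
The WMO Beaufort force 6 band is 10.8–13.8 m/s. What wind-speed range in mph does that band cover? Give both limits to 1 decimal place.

24.2 to 30.9 mph

10.8–13.8 m/s × 2.237 = 24.2–30.9 mph.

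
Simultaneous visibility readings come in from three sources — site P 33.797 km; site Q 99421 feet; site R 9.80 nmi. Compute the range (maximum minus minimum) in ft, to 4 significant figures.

site P: 33.797 km = 110882.55 ft.
site R: 9.80 nmi = 59545.93 ft.
Spread: 110882.55 − 59545.93 = 51340 ft.

51340 ft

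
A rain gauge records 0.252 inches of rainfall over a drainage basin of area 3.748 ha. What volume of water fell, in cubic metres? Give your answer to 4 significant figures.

Depth: 0.252 in × 25.4 = 6.4008 mm.
Area: 3.748 ha = 37480 m².
1 mm over 1 m² is 1 L, so volume = 6.4008 × 37480 = 239901.98 L = 239.9 m³.

239.9 cubic metres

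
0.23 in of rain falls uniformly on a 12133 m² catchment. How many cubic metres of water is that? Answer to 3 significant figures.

Depth: 0.23 in × 25.4 = 5.842 mm.
1 mm over 1 m² is 1 L, so volume = 5.842 × 12133 = 70880.986 L = 70.9 m³.

70.9 cubic metres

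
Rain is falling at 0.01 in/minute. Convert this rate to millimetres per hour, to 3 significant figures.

0.01 in/minute × 25.4 mm/in × 60 minute/hour = 15.2 mm/hour.

15.2 mm/hour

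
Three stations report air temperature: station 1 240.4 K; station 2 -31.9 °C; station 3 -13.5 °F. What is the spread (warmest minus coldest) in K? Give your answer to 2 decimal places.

7.47 K

station 1: 240.4 K = -32.750 °C.
station 3: -13.5 °F = -25.278 °C.
Spread: (-25.278) − (-32.750) = 7.472 °C.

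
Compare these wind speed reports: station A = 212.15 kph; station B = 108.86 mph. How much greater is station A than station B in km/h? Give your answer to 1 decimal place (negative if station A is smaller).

37.0 km/h

station B: 108.86 mph = 175.193 km/h.
Difference: 212.150 − 175.193 = 37.0 km/h.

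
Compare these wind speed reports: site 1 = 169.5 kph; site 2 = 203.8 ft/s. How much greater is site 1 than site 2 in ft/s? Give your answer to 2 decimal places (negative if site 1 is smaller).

-49.33 ft/s

site 1: 169.5 km/h = 154.4729 ft/s.
Difference: 154.4729 − 203.8000 = -49.33 ft/s.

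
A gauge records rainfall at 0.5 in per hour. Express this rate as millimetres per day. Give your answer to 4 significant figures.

0.5 in/hour × 25.4 mm/in × 24 hour/day = 304.8 mm/day.

304.8 mm/day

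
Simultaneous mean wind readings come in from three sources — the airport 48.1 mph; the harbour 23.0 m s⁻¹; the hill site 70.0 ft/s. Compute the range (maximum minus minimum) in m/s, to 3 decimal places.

the airport: 48.1 mph = 21.50262 m/s.
the hill site: 70.0 ft/s = 21.33600 m/s.
Spread: 23.00000 − 21.33600 = 1.664 m/s.

1.664 m/s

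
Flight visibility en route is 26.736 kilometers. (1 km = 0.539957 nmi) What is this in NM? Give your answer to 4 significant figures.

14.44 nmi

1 km = 0.539957 nmi, so 26.736 × 0.539957 = 14.44 nmi.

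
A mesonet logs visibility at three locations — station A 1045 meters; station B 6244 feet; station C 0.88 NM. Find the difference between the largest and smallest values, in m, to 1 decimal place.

858.2 m

station B: 6244 ft = 1903.171 m.
station C: 0.88 nmi = 1629.760 m.
Spread: 1903.171 − 1045.000 = 858.2 m.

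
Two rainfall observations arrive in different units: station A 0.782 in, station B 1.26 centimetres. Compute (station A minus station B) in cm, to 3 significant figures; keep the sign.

0.726 cm

station A: 0.782 in = 1.98628 cm.
Difference: 1.98628 − 1.26000 = 0.726 cm.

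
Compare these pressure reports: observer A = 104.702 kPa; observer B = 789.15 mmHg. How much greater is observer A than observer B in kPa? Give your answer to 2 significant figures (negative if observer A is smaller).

observer B: 789.15 mmHg = 105.2114 kPa.
Difference: 104.7020 − 105.2114 = -0.51 kPa.

-0.51 kPa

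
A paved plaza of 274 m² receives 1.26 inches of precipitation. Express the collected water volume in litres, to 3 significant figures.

8770 litres

Depth: 1.26 in × 25.4 = 32.004 mm.
1 mm over 1 m² is 1 L, so volume = 32.004 × 274 = 8769.096 L ≈ 8770 L.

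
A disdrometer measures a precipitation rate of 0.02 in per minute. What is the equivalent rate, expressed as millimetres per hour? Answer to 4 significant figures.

30.48 mm/hour

0.02 in/minute × 25.4 mm/in × 60 minute/hour = 30.48 mm/hour.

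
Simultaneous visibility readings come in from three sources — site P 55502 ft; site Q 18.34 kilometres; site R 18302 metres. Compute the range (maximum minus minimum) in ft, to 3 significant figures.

site Q: 18.34 km = 60170.60 ft.
site R: 18302 m = 60045.93 ft.
Spread: 60170.60 − 55502.00 = 4670 ft.

4670 ft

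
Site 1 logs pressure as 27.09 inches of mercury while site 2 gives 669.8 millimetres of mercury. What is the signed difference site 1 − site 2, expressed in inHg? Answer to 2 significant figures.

site 2: 669.8 mmHg = 26.3701 inHg.
Difference: 27.0900 − 26.3701 = 0.72 inHg.

0.72 inHg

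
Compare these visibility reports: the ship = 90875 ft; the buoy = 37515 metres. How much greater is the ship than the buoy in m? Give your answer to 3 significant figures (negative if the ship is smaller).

the ship: 90875 ft = 27698.70 m.
Difference: 27698.70 − 37515.00 = -9820 m.

-9820 m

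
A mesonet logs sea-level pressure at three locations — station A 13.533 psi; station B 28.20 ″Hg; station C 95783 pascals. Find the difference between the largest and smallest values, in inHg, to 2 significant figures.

0.73 inHg

station A: 13.533 psi = 27.5535 inHg.
station C: 95783 Pa = 28.2847 inHg.
Spread: 28.2847 − 27.5535 = 0.73 inHg.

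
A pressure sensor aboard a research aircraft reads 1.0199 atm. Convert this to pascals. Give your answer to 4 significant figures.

103300 Pa

1 atm = 101325 Pa, so 1.0199 × 101325 = 103300 Pa.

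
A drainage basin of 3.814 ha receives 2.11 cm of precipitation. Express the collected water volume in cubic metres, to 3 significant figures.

Depth: 2.11 cm × 10 = 21.1 mm.
Area: 3.814 ha = 38140 m².
1 mm over 1 m² is 1 L, so volume = 21.1 × 38140 = 804754 L = 805 m³.

805 cubic metres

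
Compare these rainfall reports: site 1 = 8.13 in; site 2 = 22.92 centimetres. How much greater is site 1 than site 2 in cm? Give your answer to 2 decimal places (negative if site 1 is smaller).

site 1: 8.13 in = 20.6502 cm.
Difference: 20.6502 − 22.9200 = -2.27 cm.

-2.27 cm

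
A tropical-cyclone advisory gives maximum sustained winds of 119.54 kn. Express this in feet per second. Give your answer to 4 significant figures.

201.8 ft/s

1 kt = 1.68781 ft/s, so 119.54 × 1.68781 = 201.8 ft/s.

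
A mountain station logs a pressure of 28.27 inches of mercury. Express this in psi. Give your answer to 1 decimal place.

13.9 psi

1 inHg = 0.491154 psi, so 28.27 × 0.491154 = 13.9 psi.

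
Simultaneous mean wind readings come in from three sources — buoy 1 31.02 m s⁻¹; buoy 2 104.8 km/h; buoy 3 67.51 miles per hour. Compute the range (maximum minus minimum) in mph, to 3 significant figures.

4.27 mph

buoy 1: 31.02 m/s = 69.3898 mph.
buoy 2: 104.8 km/h = 65.1197 mph.
Spread: 69.3898 − 65.1197 = 4.27 mph.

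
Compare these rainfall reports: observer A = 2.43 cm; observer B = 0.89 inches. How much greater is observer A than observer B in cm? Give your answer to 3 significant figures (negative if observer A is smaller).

observer B: 0.89 in = 2.26060 cm.
Difference: 2.43000 − 2.26060 = 0.169 cm.

0.169 cm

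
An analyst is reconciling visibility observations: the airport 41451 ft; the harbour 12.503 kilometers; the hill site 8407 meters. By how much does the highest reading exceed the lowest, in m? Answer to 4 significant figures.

4227 m

the airport: 41451 ft = 12634.26 m.
the harbour: 12.503 km = 12503.00 m.
Spread: 12634.26 − 8407.00 = 4227 m.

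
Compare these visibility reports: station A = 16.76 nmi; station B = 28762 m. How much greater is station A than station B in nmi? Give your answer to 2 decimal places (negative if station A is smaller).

1.23 nmi

station B: 28762 m = 15.5302 nmi.
Difference: 16.7600 − 15.5302 = 1.23 nmi.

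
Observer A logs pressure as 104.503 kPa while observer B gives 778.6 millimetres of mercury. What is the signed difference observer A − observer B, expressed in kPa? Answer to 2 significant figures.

observer B: 778.6 mmHg = 103.8048 kPa.
Difference: 104.5030 − 103.8048 = 0.70 kPa.

0.70 kPa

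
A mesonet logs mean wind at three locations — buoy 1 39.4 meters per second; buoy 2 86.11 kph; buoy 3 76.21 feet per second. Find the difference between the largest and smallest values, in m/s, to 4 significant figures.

16.17 m/s

buoy 2: 86.11 km/h = 23.9194 m/s.
buoy 3: 76.21 ft/s = 23.2288 m/s.
Spread: 39.4000 − 23.2288 = 16.17 m/s.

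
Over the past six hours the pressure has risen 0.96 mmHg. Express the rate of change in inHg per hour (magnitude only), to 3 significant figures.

0.96 mmHg / 6 h × 0.0393701 inHg/mmHg = 0.00630 inHg/h.

0.00630 inHg per hour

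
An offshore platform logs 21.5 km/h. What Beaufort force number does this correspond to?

21.5 km/h = 6.0 m/s, which is Beaufort 4 (moderate breeze, 5.5–7.9 m/s).

Beaufort force 4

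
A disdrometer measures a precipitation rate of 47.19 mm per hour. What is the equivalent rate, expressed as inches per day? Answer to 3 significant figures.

47.19 mm/hour × 0.0393701 in/mm × 24 hour/day = 44.6 in/day.

44.6 in/day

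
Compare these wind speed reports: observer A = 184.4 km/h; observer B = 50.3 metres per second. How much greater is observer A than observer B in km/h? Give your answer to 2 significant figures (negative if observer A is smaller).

3.3 km/h

observer B: 50.3 m/s = 181.080 km/h.
Difference: 184.400 − 181.080 = 3.3 km/h.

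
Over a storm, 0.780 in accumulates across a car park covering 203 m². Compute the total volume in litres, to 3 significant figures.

4020 litres

Depth: 0.780 in × 25.4 = 19.812 mm.
1 mm over 1 m² is 1 L, so volume = 19.812 × 203 = 4021.836 L ≈ 4020 L.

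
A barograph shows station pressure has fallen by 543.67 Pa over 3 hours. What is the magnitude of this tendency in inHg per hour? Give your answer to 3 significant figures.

0.0535 inHg per hour

543.67 Pa / 3 h × 0.0002953 inHg/Pa = 0.0535 inHg/h.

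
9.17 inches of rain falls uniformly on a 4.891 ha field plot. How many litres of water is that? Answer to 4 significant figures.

Depth: 9.17 in × 25.4 = 232.918 mm.
Area: 4.891 ha = 48910 m².
1 mm over 1 m² is 1 L, so volume = 232.918 × 48910 = 11392019 L ≈ 11390000 L.

11390000 litres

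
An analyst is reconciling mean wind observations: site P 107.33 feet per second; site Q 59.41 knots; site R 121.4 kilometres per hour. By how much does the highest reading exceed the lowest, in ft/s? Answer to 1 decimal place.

10.4 ft/s

site Q: 59.41 kt = 100.273 ft/s.
site R: 121.4 km/h = 110.637 ft/s.
Spread: 110.637 − 100.273 = 10.4 ft/s.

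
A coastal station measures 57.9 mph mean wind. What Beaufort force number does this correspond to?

57.9 mph = 25.9 m/s, which is Beaufort 10 (storm, 24.5–28.4 m/s).

Beaufort force 10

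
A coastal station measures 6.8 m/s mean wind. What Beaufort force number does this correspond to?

Beaufort force 4

6.8 m/s lies in the Beaufort 4 band (moderate breeze, 5.5–7.9 m/s).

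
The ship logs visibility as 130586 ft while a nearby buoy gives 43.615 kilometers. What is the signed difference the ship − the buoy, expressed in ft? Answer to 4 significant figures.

the buoy: 43.615 km = 143093.83 ft.
Difference: 130586.00 − 143093.83 = -12510 ft.

-12510 ft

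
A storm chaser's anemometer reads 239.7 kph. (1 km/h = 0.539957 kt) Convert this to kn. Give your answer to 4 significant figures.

129.4 kt

1 km/h = 0.539957 kt, so 239.7 × 0.539957 = 129.4 kt.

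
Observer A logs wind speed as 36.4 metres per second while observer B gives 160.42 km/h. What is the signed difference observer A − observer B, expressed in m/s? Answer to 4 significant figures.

observer B: 160.42 km/h = 44.56111 m/s.
Difference: 36.40000 − 44.56111 = -8.161 m/s.

-8.161 m/s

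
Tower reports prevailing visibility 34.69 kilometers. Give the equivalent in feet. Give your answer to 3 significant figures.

1 km = 3280.84 ft, so 34.69 × 3280.84 = 114000 ft.

114000 ft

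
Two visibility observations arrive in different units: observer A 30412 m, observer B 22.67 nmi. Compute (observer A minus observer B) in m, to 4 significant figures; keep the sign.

observer B: 22.67 nmi = 41984.84 m.
Difference: 30412.00 − 41984.84 = -11570 m.

-11570 m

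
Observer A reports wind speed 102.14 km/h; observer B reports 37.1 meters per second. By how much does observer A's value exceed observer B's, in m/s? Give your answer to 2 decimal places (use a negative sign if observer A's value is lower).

observer A: 102.14 km/h = 28.3722 m/s.
Difference: 28.3722 − 37.1000 = -8.73 m/s.

-8.73 m/s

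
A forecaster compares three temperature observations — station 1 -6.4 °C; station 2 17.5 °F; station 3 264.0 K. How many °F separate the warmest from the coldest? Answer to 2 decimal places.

4.95 °F

station 2: 17.5 °F = -8.056 °C.
station 3: 264.0 K = -9.150 °C.
Spread: (-6.400) − (-9.150) = 2.750 °C = 4.95 °F.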